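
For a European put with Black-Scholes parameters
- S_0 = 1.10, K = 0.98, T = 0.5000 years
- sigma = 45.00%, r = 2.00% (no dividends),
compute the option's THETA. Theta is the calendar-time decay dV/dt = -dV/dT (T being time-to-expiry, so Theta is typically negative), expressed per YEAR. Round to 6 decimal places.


Answer: Theta = -0.111904

Derivation:
d1 = 0.5535479751; d2 = 0.2353499236
phi(d1) = 0.3422731373; exp(-qT) = 1.0000000000; exp(-rT) = 0.9900498337
Theta = -S*exp(-qT)*phi(d1)*sigma/(2*sqrt(T)) + r*K*exp(-rT)*N(-d2) - q*S*exp(-qT)*N(-d1)
N(-d1) = 0.2899441195; N(-d2) = 0.4069685748; sqrt(T) = 0.7071067812
Term 1 = -1.1000 * 1.0000000000 * 0.3422731373 * 0.4500 / (2 * 0.7071067812) = -0.1198017099
Term 2 = 0.0200 * 0.9800 * 0.9900498337 * 0.4069685748 = 0.0078972157
Term 3 = 0 (no dividend yield, q = 0)
Theta = -0.1198017099 + (0.0078972157) + (0.0000000000) = -0.111904


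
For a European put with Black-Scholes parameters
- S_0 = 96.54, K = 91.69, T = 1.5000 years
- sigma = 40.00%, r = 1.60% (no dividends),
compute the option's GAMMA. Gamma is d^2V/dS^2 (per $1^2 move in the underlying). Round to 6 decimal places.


Answer: Gamma = 0.007789

Derivation:
d1 = 0.3991527394; d2 = -0.0907452092
phi(d1) = 0.3683948375; exp(-qT) = 1.0000000000; exp(-rT) = 0.9762857098
Gamma = exp(-qT) * phi(d1) / (S * sigma * sqrt(T)) = 1.0000000000 * 0.3683948375 / (96.5400 * 0.4000 * 1.2247448714) = 0.007789


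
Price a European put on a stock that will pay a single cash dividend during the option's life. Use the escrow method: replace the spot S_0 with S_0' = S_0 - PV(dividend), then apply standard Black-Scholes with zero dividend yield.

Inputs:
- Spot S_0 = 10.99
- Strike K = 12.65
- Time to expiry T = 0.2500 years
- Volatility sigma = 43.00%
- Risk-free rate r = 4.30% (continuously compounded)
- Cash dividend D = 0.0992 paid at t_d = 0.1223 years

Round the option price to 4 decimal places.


Answer: Price = 2.0146

Derivation:
PV(D) = D * exp(-r * t_d) = 0.0992 * 0.99475490 = 0.09867969
S_0' = S_0 - PV(D) = 10.9900 - 0.09867969 = 10.89132031
d1 = (ln(S_0'/K) + (r + sigma^2/2)*T) / (sigma*sqrt(T)) = -0.53873742
d2 = d1 - sigma*sqrt(T) = -0.75373742
exp(-rT) = 0.98930757
N(-d1) = 0.70496597; N(-d2) = 0.77449655
P = K * exp(-rT) * N(-d2) - S_0' * N(-d1) = 12.6500 * 0.98930757 * 0.77449655 - 10.89132031 * 0.70496597 = 2.0146


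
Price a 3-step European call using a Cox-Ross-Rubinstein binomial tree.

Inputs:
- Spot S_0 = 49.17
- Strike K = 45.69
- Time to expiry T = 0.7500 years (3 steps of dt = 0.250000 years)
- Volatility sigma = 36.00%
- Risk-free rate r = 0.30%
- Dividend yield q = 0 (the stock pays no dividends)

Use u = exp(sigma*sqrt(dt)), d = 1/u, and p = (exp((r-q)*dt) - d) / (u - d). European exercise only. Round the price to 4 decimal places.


dt = T/N = 0.250000
u = exp(sigma*sqrt(dt)) = 1.197217; d = 1/u = 0.835270
p = (exp((r-q)*dt) - d) / (u - d) = 0.457194
Discount per step: exp(-r*dt) = 0.999250
Stock lattice S(k, i) with i counting down-moves:
  k=0: S(0,0) = 49.1700
  k=1: S(1,0) = 58.8672; S(1,1) = 41.0702
  k=2: S(2,0) = 70.4768; S(2,1) = 49.1700; S(2,2) = 34.3047
  k=3: S(3,0) = 84.3761; S(3,1) = 58.8672; S(3,2) = 41.0702; S(3,3) = 28.6537
Terminal payoffs V(N, i) = max(S_T - K, 0):
  V(3,0) = 38.686057; V(3,1) = 13.177178; V(3,2) = 0.000000; V(3,3) = 0.000000
Backward induction: V(k, i) = exp(-r*dt) * [p * V(k+1, i) + (1-p) * V(k+1, i+1)].
  V(2,0) = exp(-r*dt) * [p*38.686057 + (1-p)*13.177178] = 24.821062
  V(2,1) = exp(-r*dt) * [p*13.177178 + (1-p)*0.000000] = 6.020010
  V(2,2) = exp(-r*dt) * [p*0.000000 + (1-p)*0.000000] = 0.000000
  V(1,0) = exp(-r*dt) * [p*24.821062 + (1-p)*6.020010] = 14.604781
  V(1,1) = exp(-r*dt) * [p*6.020010 + (1-p)*0.000000] = 2.750249
  V(0,0) = exp(-r*dt) * [p*14.604781 + (1-p)*2.750249] = 8.163945

Answer: Price = V(0,0) = 8.1639


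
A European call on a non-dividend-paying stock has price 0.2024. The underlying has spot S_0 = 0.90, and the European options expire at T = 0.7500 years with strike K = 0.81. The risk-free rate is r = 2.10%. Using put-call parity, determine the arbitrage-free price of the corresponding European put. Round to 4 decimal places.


Put-call parity: C - P = S_0 * exp(-qT) - K * exp(-rT).
S_0 * exp(-qT) = 0.9000 * 1.00000000 = 0.90000000
K * exp(-rT) = 0.8100 * 0.98437338 = 0.79734244
P = C - S*exp(-qT) + K*exp(-rT)
P = 0.2024 - 0.90000000 + 0.79734244 = 0.0997

Answer: Put price = 0.0997


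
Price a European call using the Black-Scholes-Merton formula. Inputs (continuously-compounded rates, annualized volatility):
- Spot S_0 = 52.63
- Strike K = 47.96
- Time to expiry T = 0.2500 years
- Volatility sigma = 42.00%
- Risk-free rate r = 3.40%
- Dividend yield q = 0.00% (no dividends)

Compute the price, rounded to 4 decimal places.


d1 = (ln(S/K) + (r - q + 0.5*sigma^2) * T) / (sigma * sqrt(T)) = 0.58794747
d2 = d1 - sigma * sqrt(T) = 0.37794747
exp(-rT) = 0.99153602; exp(-qT) = 1.00000000
C = S_0 * exp(-qT) * N(d1) - K * exp(-rT) * N(d2)
N(d1) = 0.72171622; N(d2) = 0.64726519
C = 52.6300 * 1.00000000 * 0.72171622 - 47.9600 * 0.99153602 * 0.64726519 = 7.2038

Answer: Price = 7.2038


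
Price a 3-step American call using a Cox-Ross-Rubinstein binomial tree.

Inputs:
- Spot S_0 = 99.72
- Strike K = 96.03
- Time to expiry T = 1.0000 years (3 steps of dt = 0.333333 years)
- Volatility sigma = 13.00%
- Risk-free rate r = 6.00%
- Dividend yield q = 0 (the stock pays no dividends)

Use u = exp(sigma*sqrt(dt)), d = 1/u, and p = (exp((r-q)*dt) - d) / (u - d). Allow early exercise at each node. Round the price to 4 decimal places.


Answer: Price = V(0,0) = 11.0643

Derivation:
dt = T/N = 0.333333
u = exp(sigma*sqrt(dt)) = 1.077944; d = 1/u = 0.927692
p = (exp((r-q)*dt) - d) / (u - d) = 0.615695
Discount per step: exp(-r*dt) = 0.980199
Stock lattice S(k, i) with i counting down-moves:
  k=0: S(0,0) = 99.7200
  k=1: S(1,0) = 107.4926; S(1,1) = 92.5094
  k=2: S(2,0) = 115.8710; S(2,1) = 99.7200; S(2,2) = 85.8203
  k=3: S(3,0) = 124.9024; S(3,1) = 107.4926; S(3,2) = 92.5094; S(3,3) = 79.6148
Terminal payoffs V(N, i) = max(S_T - K, 0):
  V(3,0) = 28.872429; V(3,1) = 11.462577; V(3,2) = 0.000000; V(3,3) = 0.000000
Backward induction: V(k, i) = exp(-r*dt) * [p * V(k+1, i) + (1-p) * V(k+1, i+1)]; then take max(V_cont, immediate exercise) for American.
  V(2,0) = exp(-r*dt) * [p*28.872429 + (1-p)*11.462577] = 21.742501; exercise = 19.840980; V(2,0) = max -> 21.742501
  V(2,1) = exp(-r*dt) * [p*11.462577 + (1-p)*0.000000] = 6.917700; exercise = 3.690000; V(2,1) = max -> 6.917700
  V(2,2) = exp(-r*dt) * [p*0.000000 + (1-p)*0.000000] = 0.000000; exercise = 0.000000; V(2,2) = max -> 0.000000
  V(1,0) = exp(-r*dt) * [p*21.742501 + (1-p)*6.917700] = 15.727533; exercise = 11.462577; V(1,0) = max -> 15.727533
  V(1,1) = exp(-r*dt) * [p*6.917700 + (1-p)*0.000000] = 4.174853; exercise = 0.000000; V(1,1) = max -> 4.174853
  V(0,0) = exp(-r*dt) * [p*15.727533 + (1-p)*4.174853] = 11.064263; exercise = 3.690000; V(0,0) = max -> 11.064263


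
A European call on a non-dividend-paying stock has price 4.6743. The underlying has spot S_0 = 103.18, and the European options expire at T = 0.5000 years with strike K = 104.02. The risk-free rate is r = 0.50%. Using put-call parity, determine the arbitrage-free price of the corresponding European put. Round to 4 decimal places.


Put-call parity: C - P = S_0 * exp(-qT) - K * exp(-rT).
S_0 * exp(-qT) = 103.1800 * 1.00000000 = 103.18000000
K * exp(-rT) = 104.0200 * 0.99750312 = 103.76027479
P = C - S*exp(-qT) + K*exp(-rT)
P = 4.6743 - 103.18000000 + 103.76027479 = 5.2546

Answer: Put price = 5.2546


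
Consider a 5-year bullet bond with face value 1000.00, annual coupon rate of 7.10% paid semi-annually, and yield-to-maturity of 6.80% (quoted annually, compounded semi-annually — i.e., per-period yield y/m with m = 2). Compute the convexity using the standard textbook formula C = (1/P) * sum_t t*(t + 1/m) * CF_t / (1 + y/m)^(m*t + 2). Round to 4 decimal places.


Answer: Convexity = 20.9741

Derivation:
Coupon per period c = face * coupon_rate / m = 35.500000
Periods per year m = 2; per-period yield y/m = 0.034000
Number of cashflows N = 10
Cashflows (t years, CF_t, discount factor 1/(1+y/m)^(m*t), PV):
  t = 0.5000: CF_t = 35.500000, DF = 0.967118, PV = 34.332689
  t = 1.0000: CF_t = 35.500000, DF = 0.935317, PV = 33.203761
  t = 1.5000: CF_t = 35.500000, DF = 0.904562, PV = 32.111954
  t = 2.0000: CF_t = 35.500000, DF = 0.874818, PV = 31.056049
  t = 2.5000: CF_t = 35.500000, DF = 0.846052, PV = 30.034863
  t = 3.0000: CF_t = 35.500000, DF = 0.818233, PV = 29.047257
  t = 3.5000: CF_t = 35.500000, DF = 0.791327, PV = 28.092124
  t = 4.0000: CF_t = 35.500000, DF = 0.765307, PV = 27.168399
  t = 4.5000: CF_t = 35.500000, DF = 0.740142, PV = 26.275047
  t = 5.0000: CF_t = 1035.500000, DF = 0.715805, PV = 741.215881
Price P = sum_t PV_t = 1012.538023
Convexity numerator sum_t t*(t + 1/m) * CF_t / (1+y/m)^(m*t + 2):
  t = 0.5000: term = 16.055977
  t = 1.0000: term = 46.584073
  t = 1.5000: term = 90.104590
  t = 2.0000: term = 145.236283
  t = 2.5000: term = 210.690932
  t = 3.0000: term = 285.268187
  t = 3.5000: term = 367.850660
  t = 4.0000: term = 457.399274
  t = 4.5000: term = 552.948832
  t = 5.0000: term = 19064.979032
Convexity = (1/P) * sum = 21237.117840 / 1012.538023 = 20.974144


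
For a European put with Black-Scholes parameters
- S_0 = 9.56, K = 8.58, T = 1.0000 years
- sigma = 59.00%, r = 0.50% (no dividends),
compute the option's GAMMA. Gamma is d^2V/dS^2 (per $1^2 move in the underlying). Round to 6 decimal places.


Answer: Gamma = 0.062827

Derivation:
d1 = 0.4867861247; d2 = -0.1032138753
phi(d1) = 0.3543681626; exp(-qT) = 1.0000000000; exp(-rT) = 0.9950124792
Gamma = exp(-qT) * phi(d1) / (S * sigma * sqrt(T)) = 1.0000000000 * 0.3543681626 / (9.5600 * 0.5900 * 1.0000000000) = 0.062827


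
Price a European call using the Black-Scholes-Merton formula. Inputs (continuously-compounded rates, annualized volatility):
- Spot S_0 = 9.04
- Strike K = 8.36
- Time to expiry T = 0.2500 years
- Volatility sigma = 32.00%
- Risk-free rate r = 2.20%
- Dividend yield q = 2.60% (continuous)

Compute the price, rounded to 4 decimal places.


d1 = (ln(S/K) + (r - q + 0.5*sigma^2) * T) / (sigma * sqrt(T)) = 0.56250467
d2 = d1 - sigma * sqrt(T) = 0.40250467
exp(-rT) = 0.99451510; exp(-qT) = 0.99352108
C = S_0 * exp(-qT) * N(d1) - K * exp(-rT) * N(d2)
N(d1) = 0.71311389; N(d2) = 0.65634367
C = 9.0400 * 0.99352108 * 0.71311389 - 8.3600 * 0.99451510 * 0.65634367 = 0.9478

Answer: Price = 0.9478


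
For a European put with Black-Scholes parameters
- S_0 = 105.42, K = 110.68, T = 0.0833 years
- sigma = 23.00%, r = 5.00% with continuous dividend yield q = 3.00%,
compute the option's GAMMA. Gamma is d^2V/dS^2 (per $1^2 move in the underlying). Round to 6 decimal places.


d1 = -0.6752055995; d2 = -0.7415876001
phi(d1) = 0.3176230953; exp(-qT) = 0.9975041199; exp(-rT) = 0.9958436616
Gamma = exp(-qT) * phi(d1) / (S * sigma * sqrt(T)) = 0.9975041199 * 0.3176230953 / (105.4200 * 0.2300 * 0.2886173938) = 0.045274

Answer: Gamma = 0.045274


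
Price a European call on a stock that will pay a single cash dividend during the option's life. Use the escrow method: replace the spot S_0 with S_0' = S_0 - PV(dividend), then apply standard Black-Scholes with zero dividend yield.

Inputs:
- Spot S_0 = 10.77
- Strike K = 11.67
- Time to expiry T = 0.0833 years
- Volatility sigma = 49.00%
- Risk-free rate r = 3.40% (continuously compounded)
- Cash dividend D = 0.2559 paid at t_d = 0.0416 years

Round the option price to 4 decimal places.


PV(D) = D * exp(-r * t_d) = 0.2559 * 0.99858660 = 0.25553831
S_0' = S_0 - PV(D) = 10.7700 - 0.25553831 = 10.51446169
d1 = (ln(S_0'/K) + (r + sigma^2/2)*T) / (sigma*sqrt(T)) = -0.64655520
d2 = d1 - sigma*sqrt(T) = -0.78797773
exp(-rT) = 0.99717181
N(d1) = 0.25895993; N(d2) = 0.21535487
C = S_0' * N(d1) - K * exp(-rT) * N(d2) = 10.51446169 * 0.25895993 - 11.6700 * 0.99717181 * 0.21535487 = 0.2167

Answer: Price = 0.2167


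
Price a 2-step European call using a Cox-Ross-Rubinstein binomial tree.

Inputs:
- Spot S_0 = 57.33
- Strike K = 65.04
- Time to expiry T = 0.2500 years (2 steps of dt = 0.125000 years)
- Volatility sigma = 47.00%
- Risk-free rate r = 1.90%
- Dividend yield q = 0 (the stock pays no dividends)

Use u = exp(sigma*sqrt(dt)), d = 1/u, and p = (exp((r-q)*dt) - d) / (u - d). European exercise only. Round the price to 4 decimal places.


Answer: Price = V(0,0) = 3.2139

Derivation:
dt = T/N = 0.125000
u = exp(sigma*sqrt(dt)) = 1.180774; d = 1/u = 0.846902
p = (exp((r-q)*dt) - d) / (u - d) = 0.465675
Discount per step: exp(-r*dt) = 0.997628
Stock lattice S(k, i) with i counting down-moves:
  k=0: S(0,0) = 57.3300
  k=1: S(1,0) = 67.6938; S(1,1) = 48.5529
  k=2: S(2,0) = 79.9310; S(2,1) = 57.3300; S(2,2) = 41.1196
Terminal payoffs V(N, i) = max(S_T - K, 0):
  V(2,0) = 14.891038; V(2,1) = 0.000000; V(2,2) = 0.000000
Backward induction: V(k, i) = exp(-r*dt) * [p * V(k+1, i) + (1-p) * V(k+1, i+1)].
  V(1,0) = exp(-r*dt) * [p*14.891038 + (1-p)*0.000000] = 6.917931
  V(1,1) = exp(-r*dt) * [p*0.000000 + (1-p)*0.000000] = 0.000000
  V(0,0) = exp(-r*dt) * [p*6.917931 + (1-p)*0.000000] = 3.213864


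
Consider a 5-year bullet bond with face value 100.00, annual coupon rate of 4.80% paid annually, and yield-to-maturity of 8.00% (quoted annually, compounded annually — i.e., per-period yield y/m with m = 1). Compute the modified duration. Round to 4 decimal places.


Answer: Modified duration = 4.1915

Derivation:
Coupon per period c = face * coupon_rate / m = 4.800000
Periods per year m = 1; per-period yield y/m = 0.080000
Number of cashflows N = 5
Cashflows (t years, CF_t, discount factor 1/(1+y/m)^(m*t), PV):
  t = 1.0000: CF_t = 4.800000, DF = 0.925926, PV = 4.444444
  t = 2.0000: CF_t = 4.800000, DF = 0.857339, PV = 4.115226
  t = 3.0000: CF_t = 4.800000, DF = 0.793832, PV = 3.810395
  t = 4.0000: CF_t = 4.800000, DF = 0.735030, PV = 3.528143
  t = 5.0000: CF_t = 104.800000, DF = 0.680583, PV = 71.325119
Price P = sum_t PV_t = 87.223328
First compute Macaulay numerator sum_t t * PV_t:
  t * PV_t at t = 1.0000: 4.444444
  t * PV_t at t = 2.0000: 8.230453
  t * PV_t at t = 3.0000: 11.431184
  t * PV_t at t = 4.0000: 14.112573
  t * PV_t at t = 5.0000: 356.625595
Macaulay duration D = 394.844250 / 87.223328 = 4.526819
Modified duration = D / (1 + y/m) = 4.526819 / (1 + 0.080000) = 4.191499


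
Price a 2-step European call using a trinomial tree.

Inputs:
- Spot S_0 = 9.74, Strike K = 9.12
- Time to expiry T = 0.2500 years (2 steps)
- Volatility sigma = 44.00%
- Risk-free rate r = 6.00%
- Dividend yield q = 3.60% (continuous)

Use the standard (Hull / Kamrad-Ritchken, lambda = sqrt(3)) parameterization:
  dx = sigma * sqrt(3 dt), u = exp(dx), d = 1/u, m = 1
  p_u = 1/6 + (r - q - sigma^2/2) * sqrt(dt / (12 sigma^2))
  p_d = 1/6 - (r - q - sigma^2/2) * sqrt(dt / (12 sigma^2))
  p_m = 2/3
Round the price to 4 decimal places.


dt = T/N = 0.125000; dx = sigma*sqrt(3*dt) = 0.269444
u = exp(dx) = 1.309236; d = 1/u = 0.763804
p_u = 0.149780, p_m = 0.666667, p_d = 0.183553
Discount per step: exp(-r*dt) = 0.992528
Stock lattice S(k, j) with j the centered position index:
  k=0: S(0,+0) = 9.7400
  k=1: S(1,-1) = 7.4395; S(1,+0) = 9.7400; S(1,+1) = 12.7520
  k=2: S(2,-2) = 5.6823; S(2,-1) = 7.4395; S(2,+0) = 9.7400; S(2,+1) = 12.7520; S(2,+2) = 16.6953
Terminal payoffs V(N, j) = max(S_T - K, 0):
  V(2,-2) = 0.000000; V(2,-1) = 0.000000; V(2,+0) = 0.620000; V(2,+1) = 3.631960; V(2,+2) = 7.575327
Backward induction: V(k, j) = exp(-r*dt) * [p_u * V(k+1, j+1) + p_m * V(k+1, j) + p_d * V(k+1, j-1)]
  V(1,-1) = exp(-r*dt) * [p_u*0.620000 + p_m*0.000000 + p_d*0.000000] = 0.092170
  V(1,+0) = exp(-r*dt) * [p_u*3.631960 + p_m*0.620000 + p_d*0.000000] = 0.950175
  V(1,+1) = exp(-r*dt) * [p_u*7.575327 + p_m*3.631960 + p_d*0.620000] = 3.642322
  V(0,+0) = exp(-r*dt) * [p_u*3.642322 + p_m*0.950175 + p_d*0.092170] = 1.186980

Answer: Price = V(0,0) = 1.1870


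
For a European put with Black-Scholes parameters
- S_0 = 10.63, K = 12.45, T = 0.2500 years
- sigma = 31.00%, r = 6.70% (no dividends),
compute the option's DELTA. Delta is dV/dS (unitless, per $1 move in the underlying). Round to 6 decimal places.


Answer: Delta = -0.797874

Derivation:
d1 = -0.8340511649; d2 = -0.9890511649
phi(d1) = 0.2817432156; exp(-qT) = 1.0000000000; exp(-rT) = 0.9833895013
N(-d1) = 0.7978739237
Delta = -exp(-qT) * N(-d1) = -1.0000000000 * 0.7978739237 = -0.797874


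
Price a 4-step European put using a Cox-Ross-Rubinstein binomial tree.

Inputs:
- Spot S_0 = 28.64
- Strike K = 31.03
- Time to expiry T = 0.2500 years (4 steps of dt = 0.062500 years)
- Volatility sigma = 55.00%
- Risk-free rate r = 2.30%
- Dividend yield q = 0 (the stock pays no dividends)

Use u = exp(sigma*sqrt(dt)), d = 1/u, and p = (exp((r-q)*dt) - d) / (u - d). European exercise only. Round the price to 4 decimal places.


dt = T/N = 0.062500
u = exp(sigma*sqrt(dt)) = 1.147402; d = 1/u = 0.871534
p = (exp((r-q)*dt) - d) / (u - d) = 0.470894
Discount per step: exp(-r*dt) = 0.998564
Stock lattice S(k, i) with i counting down-moves:
  k=0: S(0,0) = 28.6400
  k=1: S(1,0) = 32.8616; S(1,1) = 24.9607
  k=2: S(2,0) = 37.7054; S(2,1) = 28.6400; S(2,2) = 21.7541
  k=3: S(3,0) = 43.2633; S(3,1) = 32.8616; S(3,2) = 24.9607; S(3,3) = 18.9595
  k=4: S(4,0) = 49.6404; S(4,1) = 37.7054; S(4,2) = 28.6400; S(4,3) = 21.7541; S(4,4) = 16.5238
Terminal payoffs V(N, i) = max(K - S_T, 0):
  V(4,0) = 0.000000; V(4,1) = 0.000000; V(4,2) = 2.390000; V(4,3) = 9.275854; V(4,4) = 14.506157
Backward induction: V(k, i) = exp(-r*dt) * [p * V(k+1, i) + (1-p) * V(k+1, i+1)].
  V(3,0) = exp(-r*dt) * [p*0.000000 + (1-p)*0.000000] = 0.000000
  V(3,1) = exp(-r*dt) * [p*0.000000 + (1-p)*2.390000] = 1.262748
  V(3,2) = exp(-r*dt) * [p*2.390000 + (1-p)*9.275854] = 6.024683
  V(3,3) = exp(-r*dt) * [p*9.275854 + (1-p)*14.506157] = 12.025941
  V(2,0) = exp(-r*dt) * [p*0.000000 + (1-p)*1.262748] = 0.667168
  V(2,1) = exp(-r*dt) * [p*1.262748 + (1-p)*6.024683] = 3.776885
  V(2,2) = exp(-r*dt) * [p*6.024683 + (1-p)*12.025941] = 9.186771
  V(1,0) = exp(-r*dt) * [p*0.667168 + (1-p)*3.776885] = 2.309217
  V(1,1) = exp(-r*dt) * [p*3.776885 + (1-p)*9.186771] = 6.629753
  V(0,0) = exp(-r*dt) * [p*2.309217 + (1-p)*6.629753] = 4.588639

Answer: Price = V(0,0) = 4.5886


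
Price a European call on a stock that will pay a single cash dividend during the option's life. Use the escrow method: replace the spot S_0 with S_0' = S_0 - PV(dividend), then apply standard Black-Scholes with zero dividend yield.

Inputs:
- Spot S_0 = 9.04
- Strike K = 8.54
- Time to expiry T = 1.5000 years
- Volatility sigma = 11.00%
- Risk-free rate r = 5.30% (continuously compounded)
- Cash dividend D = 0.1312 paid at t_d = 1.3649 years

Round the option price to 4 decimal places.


PV(D) = D * exp(-r * t_d) = 0.1312 * 0.93021485 = 0.12204419
S_0' = S_0 - PV(D) = 9.0400 - 0.12204419 = 8.91795581
d1 = (ln(S_0'/K) + (r + sigma^2/2)*T) / (sigma*sqrt(T)) = 0.97891069
d2 = d1 - sigma*sqrt(T) = 0.84418876
exp(-rT) = 0.92357802
N(d1) = 0.83618795; N(d2) = 0.80071803
C = S_0' * N(d1) - K * exp(-rT) * N(d2) = 8.91795581 * 0.83618795 - 8.5400 * 0.92357802 * 0.80071803 = 1.1415

Answer: Price = 1.1415


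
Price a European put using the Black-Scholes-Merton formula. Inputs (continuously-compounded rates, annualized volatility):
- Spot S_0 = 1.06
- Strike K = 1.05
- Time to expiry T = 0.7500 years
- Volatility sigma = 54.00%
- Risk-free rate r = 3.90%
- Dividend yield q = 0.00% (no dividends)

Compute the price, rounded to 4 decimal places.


Answer: Price = 0.1728

Derivation:
d1 = (ln(S/K) + (r - q + 0.5*sigma^2) * T) / (sigma * sqrt(T)) = 0.31664186
d2 = d1 - sigma * sqrt(T) = -0.15101186
exp(-rT) = 0.97117364; exp(-qT) = 1.00000000
P = K * exp(-rT) * N(-d2) - S_0 * exp(-qT) * N(-d1)
N(-d1) = 0.37575768; N(-d2) = 0.56001682
P = 1.0500 * 0.97117364 * 0.56001682 - 1.0600 * 1.00000000 * 0.37575768 = 0.1728


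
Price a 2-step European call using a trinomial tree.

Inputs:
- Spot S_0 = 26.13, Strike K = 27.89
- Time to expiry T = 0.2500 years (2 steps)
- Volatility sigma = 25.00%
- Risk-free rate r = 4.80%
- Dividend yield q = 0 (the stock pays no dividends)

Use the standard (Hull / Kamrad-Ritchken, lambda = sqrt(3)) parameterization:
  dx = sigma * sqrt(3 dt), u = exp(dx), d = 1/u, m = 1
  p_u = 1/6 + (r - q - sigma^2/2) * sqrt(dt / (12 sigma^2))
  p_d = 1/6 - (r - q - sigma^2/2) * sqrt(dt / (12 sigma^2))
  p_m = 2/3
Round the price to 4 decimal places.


dt = T/N = 0.125000; dx = sigma*sqrt(3*dt) = 0.153093
u = exp(dx) = 1.165433; d = 1/u = 0.858050
p_u = 0.173505, p_m = 0.666667, p_d = 0.159829
Discount per step: exp(-r*dt) = 0.994018
Stock lattice S(k, j) with j the centered position index:
  k=0: S(0,+0) = 26.1300
  k=1: S(1,-1) = 22.4208; S(1,+0) = 26.1300; S(1,+1) = 30.4528
  k=2: S(2,-2) = 19.2382; S(2,-1) = 22.4208; S(2,+0) = 26.1300; S(2,+1) = 30.4528; S(2,+2) = 35.4907
Terminal payoffs V(N, j) = max(S_T - K, 0):
  V(2,-2) = 0.000000; V(2,-1) = 0.000000; V(2,+0) = 0.000000; V(2,+1) = 2.562777; V(2,+2) = 7.600686
Backward induction: V(k, j) = exp(-r*dt) * [p_u * V(k+1, j+1) + p_m * V(k+1, j) + p_d * V(k+1, j-1)]
  V(1,-1) = exp(-r*dt) * [p_u*0.000000 + p_m*0.000000 + p_d*0.000000] = 0.000000
  V(1,+0) = exp(-r*dt) * [p_u*2.562777 + p_m*0.000000 + p_d*0.000000] = 0.441994
  V(1,+1) = exp(-r*dt) * [p_u*7.600686 + p_m*2.562777 + p_d*0.000000] = 3.009164
  V(0,+0) = exp(-r*dt) * [p_u*3.009164 + p_m*0.441994 + p_d*0.000000] = 0.811881

Answer: Price = V(0,0) = 0.8119


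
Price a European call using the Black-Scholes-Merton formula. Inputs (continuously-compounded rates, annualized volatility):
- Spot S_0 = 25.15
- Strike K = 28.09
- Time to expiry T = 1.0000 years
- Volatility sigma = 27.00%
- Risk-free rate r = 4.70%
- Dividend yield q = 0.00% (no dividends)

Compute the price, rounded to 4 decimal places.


d1 = (ln(S/K) + (r - q + 0.5*sigma^2) * T) / (sigma * sqrt(T)) = -0.10039165
d2 = d1 - sigma * sqrt(T) = -0.37039165
exp(-rT) = 0.95408740; exp(-qT) = 1.00000000
C = S_0 * exp(-qT) * N(d1) - K * exp(-rT) * N(d2)
N(d1) = 0.46001670; N(d2) = 0.35554535
C = 25.1500 * 1.00000000 * 0.46001670 - 28.0900 * 0.95408740 * 0.35554535 = 2.0407

Answer: Price = 2.0407


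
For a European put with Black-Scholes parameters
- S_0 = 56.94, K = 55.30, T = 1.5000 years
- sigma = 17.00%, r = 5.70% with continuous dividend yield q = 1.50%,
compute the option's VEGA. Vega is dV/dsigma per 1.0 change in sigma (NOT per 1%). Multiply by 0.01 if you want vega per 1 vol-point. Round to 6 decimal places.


Answer: Vega = 23.421592

Derivation:
d1 = 0.5470535417; d2 = 0.3388469135
phi(d1) = 0.3434985729; exp(-qT) = 0.9777512372; exp(-rT) = 0.9180531431
Vega = S * exp(-qT) * phi(d1) * sqrt(T) = 56.9400 * 0.9777512372 * 0.3434985729 * 1.2247448714 = 23.421592


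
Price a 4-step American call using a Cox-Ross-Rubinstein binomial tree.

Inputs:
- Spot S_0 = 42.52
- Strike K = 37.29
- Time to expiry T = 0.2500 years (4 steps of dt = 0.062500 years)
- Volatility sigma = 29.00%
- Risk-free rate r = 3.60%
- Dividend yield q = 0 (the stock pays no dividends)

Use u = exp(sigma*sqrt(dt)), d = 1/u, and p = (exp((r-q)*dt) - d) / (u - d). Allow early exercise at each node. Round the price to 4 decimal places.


dt = T/N = 0.062500
u = exp(sigma*sqrt(dt)) = 1.075193; d = 1/u = 0.930066
p = (exp((r-q)*dt) - d) / (u - d) = 0.497404
Discount per step: exp(-r*dt) = 0.997753
Stock lattice S(k, i) with i counting down-moves:
  k=0: S(0,0) = 42.5200
  k=1: S(1,0) = 45.7172; S(1,1) = 39.5464
  k=2: S(2,0) = 49.1548; S(2,1) = 42.5200; S(2,2) = 36.7807
  k=3: S(3,0) = 52.8509; S(3,1) = 45.7172; S(3,2) = 39.5464; S(3,3) = 34.2085
  k=4: S(4,0) = 56.8249; S(4,1) = 49.1548; S(4,2) = 42.5200; S(4,3) = 36.7807; S(4,4) = 31.8162
Terminal payoffs V(N, i) = max(S_T - K, 0):
  V(4,0) = 19.534897; V(4,1) = 11.864803; V(4,2) = 5.230000; V(4,3) = 0.000000; V(4,4) = 0.000000
Backward induction: V(k, i) = exp(-r*dt) * [p * V(k+1, i) + (1-p) * V(k+1, i+1)]; then take max(V_cont, immediate exercise) for American.
  V(3,0) = exp(-r*dt) * [p*19.534897 + (1-p)*11.864803] = 15.644698; exercise = 15.560890; V(3,0) = max -> 15.644698
  V(3,1) = exp(-r*dt) * [p*11.864803 + (1-p)*5.230000] = 8.511006; exercise = 8.427198; V(3,1) = max -> 8.511006
  V(3,2) = exp(-r*dt) * [p*5.230000 + (1-p)*0.000000] = 2.595577; exercise = 2.256396; V(3,2) = max -> 2.595577
  V(3,3) = exp(-r*dt) * [p*0.000000 + (1-p)*0.000000] = 0.000000; exercise = 0.000000; V(3,3) = max -> 0.000000
  V(2,0) = exp(-r*dt) * [p*15.644698 + (1-p)*8.511006] = 12.032231; exercise = 11.864803; V(2,0) = max -> 12.032231
  V(2,1) = exp(-r*dt) * [p*8.511006 + (1-p)*2.595577] = 5.525489; exercise = 5.230000; V(2,1) = max -> 5.525489
  V(2,2) = exp(-r*dt) * [p*2.595577 + (1-p)*0.000000] = 1.288149; exercise = 0.000000; V(2,2) = max -> 1.288149
  V(1,0) = exp(-r*dt) * [p*12.032231 + (1-p)*5.525489] = 8.742276; exercise = 8.427198; V(1,0) = max -> 8.742276
  V(1,1) = exp(-r*dt) * [p*5.525489 + (1-p)*1.288149] = 3.388187; exercise = 2.256396; V(1,1) = max -> 3.388187
  V(0,0) = exp(-r*dt) * [p*8.742276 + (1-p)*3.388187] = 6.037732; exercise = 5.230000; V(0,0) = max -> 6.037732

Answer: Price = V(0,0) = 6.0377


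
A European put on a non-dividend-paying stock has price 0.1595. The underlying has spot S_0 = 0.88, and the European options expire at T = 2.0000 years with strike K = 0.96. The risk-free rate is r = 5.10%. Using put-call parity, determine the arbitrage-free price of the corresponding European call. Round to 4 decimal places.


Put-call parity: C - P = S_0 * exp(-qT) - K * exp(-rT).
S_0 * exp(-qT) = 0.8800 * 1.00000000 = 0.88000000
K * exp(-rT) = 0.9600 * 0.90302955 = 0.86690837
C = P + S*exp(-qT) - K*exp(-rT)
C = 0.1595 + 0.88000000 - 0.86690837 = 0.1726

Answer: Call price = 0.1726


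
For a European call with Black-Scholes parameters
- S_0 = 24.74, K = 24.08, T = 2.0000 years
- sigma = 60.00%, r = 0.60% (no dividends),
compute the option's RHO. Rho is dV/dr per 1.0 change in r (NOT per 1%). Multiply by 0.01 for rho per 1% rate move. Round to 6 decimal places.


Answer: Rho = 16.779634

Derivation:
d1 = 0.4702728512; d2 = -0.3782552862
phi(d1) = 0.3571795043; exp(-qT) = 1.0000000000; exp(-rT) = 0.9880717129
N(d2) = 0.3526204792
Rho = K*T*exp(-rT)*N(d2) = 24.0800 * 2.0000 * 0.9880717129 * 0.3526204792 = 16.779634


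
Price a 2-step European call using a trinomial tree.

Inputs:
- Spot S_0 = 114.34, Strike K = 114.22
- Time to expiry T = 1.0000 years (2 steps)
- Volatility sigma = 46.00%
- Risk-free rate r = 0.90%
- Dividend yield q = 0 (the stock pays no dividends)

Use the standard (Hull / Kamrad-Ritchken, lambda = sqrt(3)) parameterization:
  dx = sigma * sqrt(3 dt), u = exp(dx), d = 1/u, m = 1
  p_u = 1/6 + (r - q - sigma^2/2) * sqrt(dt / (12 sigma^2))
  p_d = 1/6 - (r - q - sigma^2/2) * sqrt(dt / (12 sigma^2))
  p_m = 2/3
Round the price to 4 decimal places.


dt = T/N = 0.500000; dx = sigma*sqrt(3*dt) = 0.563383
u = exp(dx) = 1.756604; d = 1/u = 0.569280
p_u = 0.123712, p_m = 0.666667, p_d = 0.209621
Discount per step: exp(-r*dt) = 0.995510
Stock lattice S(k, j) with j the centered position index:
  k=0: S(0,+0) = 114.3400
  k=1: S(1,-1) = 65.0915; S(1,+0) = 114.3400; S(1,+1) = 200.8501
  k=2: S(2,-2) = 37.0553; S(2,-1) = 65.0915; S(2,+0) = 114.3400; S(2,+1) = 200.8501; S(2,+2) = 352.8143
Terminal payoffs V(N, j) = max(S_T - K, 0):
  V(2,-2) = 0.000000; V(2,-1) = 0.000000; V(2,+0) = 0.120000; V(2,+1) = 86.630150; V(2,+2) = 238.594262
Backward induction: V(k, j) = exp(-r*dt) * [p_u * V(k+1, j+1) + p_m * V(k+1, j) + p_d * V(k+1, j-1)]
  V(1,-1) = exp(-r*dt) * [p_u*0.120000 + p_m*0.000000 + p_d*0.000000] = 0.014779
  V(1,+0) = exp(-r*dt) * [p_u*86.630150 + p_m*0.120000 + p_d*0.000000] = 10.748698
  V(1,+1) = exp(-r*dt) * [p_u*238.594262 + p_m*86.630150 + p_d*0.120000] = 86.903577
  V(0,+0) = exp(-r*dt) * [p_u*86.903577 + p_m*10.748698 + p_d*0.014779] = 17.839440

Answer: Price = V(0,0) = 17.8394


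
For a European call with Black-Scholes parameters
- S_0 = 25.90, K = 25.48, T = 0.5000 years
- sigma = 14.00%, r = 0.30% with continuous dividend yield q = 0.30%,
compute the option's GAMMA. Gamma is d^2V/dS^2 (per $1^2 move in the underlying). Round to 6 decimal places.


Answer: Gamma = 0.151824

Derivation:
d1 = 0.2146487082; d2 = 0.1156537589
phi(d1) = 0.3898568856; exp(-qT) = 0.9985011244; exp(-rT) = 0.9985011244
Gamma = exp(-qT) * phi(d1) / (S * sigma * sqrt(T)) = 0.9985011244 * 0.3898568856 / (25.9000 * 0.1400 * 0.7071067812) = 0.151824


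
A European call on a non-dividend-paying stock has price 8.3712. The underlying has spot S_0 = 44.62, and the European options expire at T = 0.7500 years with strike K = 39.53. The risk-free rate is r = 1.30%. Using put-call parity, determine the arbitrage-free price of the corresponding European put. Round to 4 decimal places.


Put-call parity: C - P = S_0 * exp(-qT) - K * exp(-rT).
S_0 * exp(-qT) = 44.6200 * 1.00000000 = 44.62000000
K * exp(-rT) = 39.5300 * 0.99029738 = 39.14645532
P = C - S*exp(-qT) + K*exp(-rT)
P = 8.3712 - 44.62000000 + 39.14645532 = 2.8977

Answer: Put price = 2.8977


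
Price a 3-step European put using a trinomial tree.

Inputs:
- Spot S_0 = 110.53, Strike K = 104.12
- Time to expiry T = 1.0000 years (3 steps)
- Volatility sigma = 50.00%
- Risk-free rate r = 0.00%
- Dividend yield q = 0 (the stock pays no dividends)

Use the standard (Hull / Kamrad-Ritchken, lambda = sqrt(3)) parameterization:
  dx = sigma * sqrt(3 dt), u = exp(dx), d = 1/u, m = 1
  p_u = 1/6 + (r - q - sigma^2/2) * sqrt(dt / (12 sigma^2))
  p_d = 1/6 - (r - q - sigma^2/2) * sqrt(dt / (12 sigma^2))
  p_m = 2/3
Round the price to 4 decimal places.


dt = T/N = 0.333333; dx = sigma*sqrt(3*dt) = 0.500000
u = exp(dx) = 1.648721; d = 1/u = 0.606531
p_u = 0.125000, p_m = 0.666667, p_d = 0.208333
Discount per step: exp(-r*dt) = 1.000000
Stock lattice S(k, j) with j the centered position index:
  k=0: S(0,+0) = 110.5300
  k=1: S(1,-1) = 67.0398; S(1,+0) = 110.5300; S(1,+1) = 182.2332
  k=2: S(2,-2) = 40.6617; S(2,-1) = 67.0398; S(2,+0) = 110.5300; S(2,+1) = 182.2332; S(2,+2) = 300.4517
  k=3: S(3,-3) = 24.6626; S(3,-2) = 40.6617; S(3,-1) = 67.0398; S(3,+0) = 110.5300; S(3,+1) = 182.2332; S(3,+2) = 300.4517; S(3,+3) = 495.3611
Terminal payoffs V(N, j) = max(K - S_T, 0):
  V(3,-3) = 79.457423; V(3,-2) = 63.458285; V(3,-1) = 37.080166; V(3,+0) = 0.000000; V(3,+1) = 0.000000; V(3,+2) = 0.000000; V(3,+3) = 0.000000
Backward induction: V(k, j) = exp(-r*dt) * [p_u * V(k+1, j+1) + p_m * V(k+1, j) + p_d * V(k+1, j-1)]
  V(2,-2) = exp(-r*dt) * [p_u*37.080166 + p_m*63.458285 + p_d*79.457423] = 63.494174
  V(2,-1) = exp(-r*dt) * [p_u*0.000000 + p_m*37.080166 + p_d*63.458285] = 37.940587
  V(2,+0) = exp(-r*dt) * [p_u*0.000000 + p_m*0.000000 + p_d*37.080166] = 7.725035
  V(2,+1) = exp(-r*dt) * [p_u*0.000000 + p_m*0.000000 + p_d*0.000000] = 0.000000
  V(2,+2) = exp(-r*dt) * [p_u*0.000000 + p_m*0.000000 + p_d*0.000000] = 0.000000
  V(1,-1) = exp(-r*dt) * [p_u*7.725035 + p_m*37.940587 + p_d*63.494174] = 39.487307
  V(1,+0) = exp(-r*dt) * [p_u*0.000000 + p_m*7.725035 + p_d*37.940587] = 13.054312
  V(1,+1) = exp(-r*dt) * [p_u*0.000000 + p_m*0.000000 + p_d*7.725035] = 1.609382
  V(0,+0) = exp(-r*dt) * [p_u*1.609382 + p_m*13.054312 + p_d*39.487307] = 17.130570

Answer: Price = V(0,0) = 17.1306


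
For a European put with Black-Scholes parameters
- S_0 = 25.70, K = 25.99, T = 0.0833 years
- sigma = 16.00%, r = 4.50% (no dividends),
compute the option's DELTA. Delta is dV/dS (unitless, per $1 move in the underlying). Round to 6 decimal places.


Answer: Delta = -0.555166

Derivation:
d1 = -0.1387242438; d2 = -0.1849030268
phi(d1) = 0.3951219842; exp(-qT) = 1.0000000000; exp(-rT) = 0.9962585169
N(-d1) = 0.5551659702
Delta = -exp(-qT) * N(-d1) = -1.0000000000 * 0.5551659702 = -0.555166


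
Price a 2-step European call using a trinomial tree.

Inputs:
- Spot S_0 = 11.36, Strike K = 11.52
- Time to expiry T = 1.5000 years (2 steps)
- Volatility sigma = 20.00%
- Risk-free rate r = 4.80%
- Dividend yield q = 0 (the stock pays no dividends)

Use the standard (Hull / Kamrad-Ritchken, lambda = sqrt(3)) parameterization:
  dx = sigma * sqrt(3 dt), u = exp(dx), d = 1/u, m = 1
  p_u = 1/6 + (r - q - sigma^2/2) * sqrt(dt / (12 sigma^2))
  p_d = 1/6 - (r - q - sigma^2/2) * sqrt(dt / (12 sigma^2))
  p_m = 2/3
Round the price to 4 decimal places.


Answer: Price = V(0,0) = 1.3018

Derivation:
dt = T/N = 0.750000; dx = sigma*sqrt(3*dt) = 0.300000
u = exp(dx) = 1.349859; d = 1/u = 0.740818
p_u = 0.201667, p_m = 0.666667, p_d = 0.131667
Discount per step: exp(-r*dt) = 0.964640
Stock lattice S(k, j) with j the centered position index:
  k=0: S(0,+0) = 11.3600
  k=1: S(1,-1) = 8.4157; S(1,+0) = 11.3600; S(1,+1) = 15.3344
  k=2: S(2,-2) = 6.2345; S(2,-1) = 8.4157; S(2,+0) = 11.3600; S(2,+1) = 15.3344; S(2,+2) = 20.6993
Terminal payoffs V(N, j) = max(S_T - K, 0):
  V(2,-2) = 0.000000; V(2,-1) = 0.000000; V(2,+0) = 0.000000; V(2,+1) = 3.814396; V(2,+2) = 9.179270
Backward induction: V(k, j) = exp(-r*dt) * [p_u * V(k+1, j+1) + p_m * V(k+1, j) + p_d * V(k+1, j-1)]
  V(1,-1) = exp(-r*dt) * [p_u*0.000000 + p_m*0.000000 + p_d*0.000000] = 0.000000
  V(1,+0) = exp(-r*dt) * [p_u*3.814396 + p_m*0.000000 + p_d*0.000000] = 0.742037
  V(1,+1) = exp(-r*dt) * [p_u*9.179270 + p_m*3.814396 + p_d*0.000000] = 4.238710
  V(0,+0) = exp(-r*dt) * [p_u*4.238710 + p_m*0.742037 + p_d*0.000000] = 1.301780


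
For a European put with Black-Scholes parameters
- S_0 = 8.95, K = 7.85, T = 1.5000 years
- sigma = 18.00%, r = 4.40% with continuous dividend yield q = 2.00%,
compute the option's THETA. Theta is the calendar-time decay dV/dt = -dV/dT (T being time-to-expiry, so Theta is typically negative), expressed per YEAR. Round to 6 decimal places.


d1 = 0.8683894770; d2 = 0.6479354001
phi(d1) = 0.2736272022; exp(-qT) = 0.9704455335; exp(-rT) = 0.9361308643
Theta = -S*exp(-qT)*phi(d1)*sigma/(2*sqrt(T)) + r*K*exp(-rT)*N(-d2) - q*S*exp(-qT)*N(-d1)
N(-d1) = 0.1925905768; N(-d2) = 0.2585133667; sqrt(T) = 1.2247448714
Term 1 = -8.9500 * 0.9704455335 * 0.2736272022 * 0.1800 / (2 * 1.2247448714) = -0.1746426653
Term 2 = 0.0440 * 7.8500 * 0.9361308643 * 0.2585133667 = 0.0835876087
Term 3 = -0.0200 * 8.9500 * 0.9704455335 * 0.1925905768 = -0.0334548610
Theta = -0.1746426653 + (0.0835876087) + (-0.0334548610) = -0.124510

Answer: Theta = -0.124510


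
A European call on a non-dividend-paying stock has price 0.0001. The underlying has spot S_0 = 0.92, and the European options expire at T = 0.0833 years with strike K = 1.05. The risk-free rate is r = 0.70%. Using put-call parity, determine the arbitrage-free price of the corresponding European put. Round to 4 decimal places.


Answer: Put price = 0.1295

Derivation:
Put-call parity: C - P = S_0 * exp(-qT) - K * exp(-rT).
S_0 * exp(-qT) = 0.9200 * 1.00000000 = 0.92000000
K * exp(-rT) = 1.0500 * 0.99941707 = 1.04938792
P = C - S*exp(-qT) + K*exp(-rT)
P = 0.0001 - 0.92000000 + 1.04938792 = 0.1295


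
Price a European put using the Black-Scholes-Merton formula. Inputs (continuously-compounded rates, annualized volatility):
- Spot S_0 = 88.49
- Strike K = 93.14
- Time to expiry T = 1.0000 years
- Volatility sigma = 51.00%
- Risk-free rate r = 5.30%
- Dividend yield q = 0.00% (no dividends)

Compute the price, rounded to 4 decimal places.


d1 = (ln(S/K) + (r - q + 0.5*sigma^2) * T) / (sigma * sqrt(T)) = 0.25850160
d2 = d1 - sigma * sqrt(T) = -0.25149840
exp(-rT) = 0.94838001; exp(-qT) = 1.00000000
P = K * exp(-rT) * N(-d2) - S_0 * exp(-qT) * N(-d1)
N(-d1) = 0.39800991; N(-d2) = 0.59928560
P = 93.1400 * 0.94838001 * 0.59928560 - 88.4900 * 1.00000000 * 0.39800991 = 17.7163

Answer: Price = 17.7163


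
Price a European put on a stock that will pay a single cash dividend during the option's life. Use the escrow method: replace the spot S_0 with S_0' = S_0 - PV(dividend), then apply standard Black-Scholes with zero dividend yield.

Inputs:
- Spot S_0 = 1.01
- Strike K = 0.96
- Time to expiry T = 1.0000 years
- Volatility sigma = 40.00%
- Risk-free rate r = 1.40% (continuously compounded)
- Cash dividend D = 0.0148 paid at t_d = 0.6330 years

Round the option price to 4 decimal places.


Answer: Price = 0.1308

Derivation:
PV(D) = D * exp(-r * t_d) = 0.0148 * 0.99117715 = 0.01466942
S_0' = S_0 - PV(D) = 1.0100 - 0.01466942 = 0.99533058
d1 = (ln(S_0'/K) + (r + sigma^2/2)*T) / (sigma*sqrt(T)) = 0.32535409
d2 = d1 - sigma*sqrt(T) = -0.07464591
exp(-rT) = 0.98609754
N(-d1) = 0.37245655; N(-d2) = 0.52975178
P = K * exp(-rT) * N(-d2) - S_0' * N(-d1) = 0.9600 * 0.98609754 * 0.52975178 - 0.99533058 * 0.37245655 = 0.1308


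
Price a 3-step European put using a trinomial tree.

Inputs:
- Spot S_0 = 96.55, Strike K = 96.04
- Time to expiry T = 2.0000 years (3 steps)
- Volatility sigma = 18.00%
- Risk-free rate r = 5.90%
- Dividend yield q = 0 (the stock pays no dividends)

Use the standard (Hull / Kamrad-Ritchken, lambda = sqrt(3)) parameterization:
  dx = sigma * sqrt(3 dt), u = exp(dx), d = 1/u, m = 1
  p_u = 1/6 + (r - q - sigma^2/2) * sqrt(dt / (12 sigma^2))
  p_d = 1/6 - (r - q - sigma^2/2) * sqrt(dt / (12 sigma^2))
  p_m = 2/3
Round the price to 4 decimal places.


Answer: Price = V(0,0) = 3.8195

Derivation:
dt = T/N = 0.666667; dx = sigma*sqrt(3*dt) = 0.254558
u = exp(dx) = 1.289892; d = 1/u = 0.775259
p_u = 0.222711, p_m = 0.666667, p_d = 0.110622
Discount per step: exp(-r*dt) = 0.961430
Stock lattice S(k, j) with j the centered position index:
  k=0: S(0,+0) = 96.5500
  k=1: S(1,-1) = 74.8512; S(1,+0) = 96.5500; S(1,+1) = 124.5391
  k=2: S(2,-2) = 58.0291; S(2,-1) = 74.8512; S(2,+0) = 96.5500; S(2,+1) = 124.5391; S(2,+2) = 160.6419
  k=3: S(3,-3) = 44.9875; S(3,-2) = 58.0291; S(3,-1) = 74.8512; S(3,+0) = 96.5500; S(3,+1) = 124.5391; S(3,+2) = 160.6419; S(3,+3) = 207.2107
Terminal payoffs V(N, j) = max(K - S_T, 0):
  V(3,-3) = 51.052454; V(3,-2) = 38.010928; V(3,-1) = 21.188768; V(3,+0) = 0.000000; V(3,+1) = 0.000000; V(3,+2) = 0.000000; V(3,+3) = 0.000000
Backward induction: V(k, j) = exp(-r*dt) * [p_u * V(k+1, j+1) + p_m * V(k+1, j) + p_d * V(k+1, j-1)]
  V(2,-2) = exp(-r*dt) * [p_u*21.188768 + p_m*38.010928 + p_d*51.052454] = 34.329902
  V(2,-1) = exp(-r*dt) * [p_u*0.000000 + p_m*21.188768 + p_d*38.010928] = 17.623675
  V(2,+0) = exp(-r*dt) * [p_u*0.000000 + p_m*0.000000 + p_d*21.188768] = 2.253537
  V(2,+1) = exp(-r*dt) * [p_u*0.000000 + p_m*0.000000 + p_d*0.000000] = 0.000000
  V(2,+2) = exp(-r*dt) * [p_u*0.000000 + p_m*0.000000 + p_d*0.000000] = 0.000000
  V(1,-1) = exp(-r*dt) * [p_u*2.253537 + p_m*17.623675 + p_d*34.329902] = 15.429651
  V(1,+0) = exp(-r*dt) * [p_u*0.000000 + p_m*2.253537 + p_d*17.623675] = 3.318782
  V(1,+1) = exp(-r*dt) * [p_u*0.000000 + p_m*0.000000 + p_d*2.253537] = 0.239675
  V(0,+0) = exp(-r*dt) * [p_u*0.239675 + p_m*3.318782 + p_d*15.429651] = 3.819529


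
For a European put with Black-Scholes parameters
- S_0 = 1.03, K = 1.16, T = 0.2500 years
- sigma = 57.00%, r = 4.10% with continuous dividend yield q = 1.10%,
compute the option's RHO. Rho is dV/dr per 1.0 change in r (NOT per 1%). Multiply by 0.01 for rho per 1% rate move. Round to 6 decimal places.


d1 = -0.2482410627; d2 = -0.5332410627
phi(d1) = 0.3868375870; exp(-qT) = 0.9972537778; exp(-rT) = 0.9898023522
N(-d2) = 0.7030666400
Rho = -K*T*exp(-rT)*N(-d2) = -1.1600 * 0.2500 * 0.9898023522 * 0.7030666400 = -0.201810

Answer: Rho = -0.201810


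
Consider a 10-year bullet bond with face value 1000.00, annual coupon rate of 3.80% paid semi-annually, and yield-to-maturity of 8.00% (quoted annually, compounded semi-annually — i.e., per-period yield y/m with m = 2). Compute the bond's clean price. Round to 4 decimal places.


Coupon per period c = face * coupon_rate / m = 19.000000
Periods per year m = 2; per-period yield y/m = 0.040000
Number of cashflows N = 20
Cashflows (t years, CF_t, discount factor 1/(1+y/m)^(m*t), PV):
  t = 0.5000: CF_t = 19.000000, DF = 0.961538, PV = 18.269231
  t = 1.0000: CF_t = 19.000000, DF = 0.924556, PV = 17.566568
  t = 1.5000: CF_t = 19.000000, DF = 0.888996, PV = 16.890931
  t = 2.0000: CF_t = 19.000000, DF = 0.854804, PV = 16.241280
  t = 2.5000: CF_t = 19.000000, DF = 0.821927, PV = 15.616615
  t = 3.0000: CF_t = 19.000000, DF = 0.790315, PV = 15.015976
  t = 3.5000: CF_t = 19.000000, DF = 0.759918, PV = 14.438438
  t = 4.0000: CF_t = 19.000000, DF = 0.730690, PV = 13.883114
  t = 4.5000: CF_t = 19.000000, DF = 0.702587, PV = 13.349148
  t = 5.0000: CF_t = 19.000000, DF = 0.675564, PV = 12.835719
  t = 5.5000: CF_t = 19.000000, DF = 0.649581, PV = 12.342038
  t = 6.0000: CF_t = 19.000000, DF = 0.624597, PV = 11.867344
  t = 6.5000: CF_t = 19.000000, DF = 0.600574, PV = 11.410908
  t = 7.0000: CF_t = 19.000000, DF = 0.577475, PV = 10.972027
  t = 7.5000: CF_t = 19.000000, DF = 0.555265, PV = 10.550026
  t = 8.0000: CF_t = 19.000000, DF = 0.533908, PV = 10.144255
  t = 8.5000: CF_t = 19.000000, DF = 0.513373, PV = 9.754092
  t = 9.0000: CF_t = 19.000000, DF = 0.493628, PV = 9.378934
  t = 9.5000: CF_t = 19.000000, DF = 0.474642, PV = 9.018206
  t = 10.0000: CF_t = 1019.000000, DF = 0.456387, PV = 465.058298
Price P = sum_t PV_t = 714.603147

Answer: Price = 714.6031
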